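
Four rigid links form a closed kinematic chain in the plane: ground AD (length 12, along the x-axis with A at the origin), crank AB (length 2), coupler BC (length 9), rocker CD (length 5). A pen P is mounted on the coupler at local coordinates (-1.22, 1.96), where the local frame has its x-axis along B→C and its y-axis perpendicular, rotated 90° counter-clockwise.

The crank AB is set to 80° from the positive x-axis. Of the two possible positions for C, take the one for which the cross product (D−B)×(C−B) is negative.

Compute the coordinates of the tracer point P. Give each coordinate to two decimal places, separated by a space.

A=(0,0), D=(12.00,0)
B = A + 2.00·(cos80°, sin80°) = (0.3473, 1.9696)
|BD| = 11.8180
circle(B,9.00) ∩ circle(D,5.00): a=8.2783, h=3.5313
  candidates: C₊=(9.0983,4.0719) cross=41.733; C₋=(7.9212,-2.8920) cross=-41.733
  mode - wants cross < 0 → take C=(7.9212,-2.8920) (cross=-41.733)
ex = (C−B)/|BC| = (0.8415,-0.5402); ey = (0.5402,0.8415)
P = B + -1.22·ex + 1.96·ey = (0.3794,4.2781)

0.38 4.28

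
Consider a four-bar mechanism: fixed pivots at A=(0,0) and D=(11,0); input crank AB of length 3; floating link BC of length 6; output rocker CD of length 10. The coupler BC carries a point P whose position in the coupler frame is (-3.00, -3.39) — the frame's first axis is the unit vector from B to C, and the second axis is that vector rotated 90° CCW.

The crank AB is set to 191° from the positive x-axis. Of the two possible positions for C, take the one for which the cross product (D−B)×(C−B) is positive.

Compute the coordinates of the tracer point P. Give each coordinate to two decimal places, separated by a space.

A=(0,0), D=(11.00,0)
B = A + 3.00·(cos191°, sin191°) = (-2.9449, -0.5724)
|BD| = 13.9566
circle(B,6.00) ∩ circle(D,10.00): a=4.6855, h=3.7478
  candidates: C₊=(1.5830,3.3644) cross=52.307; C₋=(1.8904,-4.1249) cross=-52.307
  mode + wants cross > 0 → take C=(1.5830,3.3644) (cross=52.307)
ex = (C−B)/|BC| = (0.7546,0.6561); ey = (-0.6561,0.7546)
P = B + -3.00·ex + -3.39·ey = (-2.9845,-5.0991)

-2.98 -5.10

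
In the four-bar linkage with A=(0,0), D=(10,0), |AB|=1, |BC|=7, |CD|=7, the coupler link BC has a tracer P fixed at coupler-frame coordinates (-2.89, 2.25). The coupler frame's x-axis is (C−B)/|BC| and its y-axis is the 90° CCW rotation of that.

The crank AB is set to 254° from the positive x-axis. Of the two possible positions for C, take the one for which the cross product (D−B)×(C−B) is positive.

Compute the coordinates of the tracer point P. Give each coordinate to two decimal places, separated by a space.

A=(0,0), D=(10.00,0)
B = A + 1.00·(cos254°, sin254°) = (-0.2756, -0.9613)
|BD| = 10.3205
circle(B,7.00) ∩ circle(D,7.00): a=5.1603, h=4.7299
  candidates: C₊=(4.4216,4.2287) cross=48.815; C₋=(5.3027,-5.1900) cross=-48.815
  mode + wants cross > 0 → take C=(4.4216,4.2287) (cross=48.815)
ex = (C−B)/|BC| = (0.6710,0.7414); ey = (-0.7414,0.6710)
P = B + -2.89·ex + 2.25·ey = (-3.8831,-1.5941)

-3.88 -1.59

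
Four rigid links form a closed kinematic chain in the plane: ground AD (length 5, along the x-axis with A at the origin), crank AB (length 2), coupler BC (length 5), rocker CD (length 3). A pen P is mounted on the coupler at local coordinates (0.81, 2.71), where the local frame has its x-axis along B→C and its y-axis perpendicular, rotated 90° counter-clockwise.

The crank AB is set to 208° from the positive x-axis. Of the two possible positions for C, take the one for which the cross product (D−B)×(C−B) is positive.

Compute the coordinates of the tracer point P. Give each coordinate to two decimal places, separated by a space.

-2.48 1.80

A=(0,0), D=(5.00,0)
B = A + 2.00·(cos208°, sin208°) = (-1.7659, -0.9389)
|BD| = 6.8307
circle(B,5.00) ∩ circle(D,3.00): a=4.5865, h=1.9909
  candidates: C₊=(2.5034,1.6635) cross=13.599; C₋=(3.0508,-2.2805) cross=-13.599
  mode + wants cross > 0 → take C=(2.5034,1.6635) (cross=13.599)
ex = (C−B)/|BC| = (0.8539,0.5205); ey = (-0.5205,0.8539)
P = B + 0.81·ex + 2.71·ey = (-2.4848,1.7966)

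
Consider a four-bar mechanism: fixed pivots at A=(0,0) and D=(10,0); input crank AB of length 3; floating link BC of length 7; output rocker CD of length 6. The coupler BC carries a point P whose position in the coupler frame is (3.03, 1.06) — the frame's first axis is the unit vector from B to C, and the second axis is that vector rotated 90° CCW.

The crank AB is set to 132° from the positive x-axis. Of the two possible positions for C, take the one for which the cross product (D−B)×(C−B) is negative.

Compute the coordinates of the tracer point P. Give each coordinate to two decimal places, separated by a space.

A=(0,0), D=(10.00,0)
B = A + 3.00·(cos132°, sin132°) = (-2.0074, 2.2294)
|BD| = 12.2126
circle(B,7.00) ∩ circle(D,6.00): a=6.6385, h=2.2203
  candidates: C₊=(4.9249,3.2006) cross=27.116; C₋=(4.1143,-1.1654) cross=-27.116
  mode - wants cross < 0 → take C=(4.1143,-1.1654) (cross=-27.116)
ex = (C−B)/|BC| = (0.8745,-0.4850); ey = (0.4850,0.8745)
P = B + 3.03·ex + 1.06·ey = (1.1565,1.6869)

1.16 1.69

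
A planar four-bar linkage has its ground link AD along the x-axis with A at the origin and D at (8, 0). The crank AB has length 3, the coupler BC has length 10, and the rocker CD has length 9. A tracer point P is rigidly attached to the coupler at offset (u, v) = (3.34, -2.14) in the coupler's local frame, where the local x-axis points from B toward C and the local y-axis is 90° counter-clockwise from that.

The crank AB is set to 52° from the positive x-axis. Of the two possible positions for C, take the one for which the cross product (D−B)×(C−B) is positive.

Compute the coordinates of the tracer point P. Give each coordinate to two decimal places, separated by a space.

5.77 2.92

A=(0,0), D=(8.00,0)
B = A + 3.00·(cos52°, sin52°) = (1.8470, 2.3640)
|BD| = 6.5915
circle(B,10.00) ∩ circle(D,9.00): a=4.7370, h=8.8069
  candidates: C₊=(9.4274,8.8861) cross=58.051; C₋=(3.1103,-7.5558) cross=-58.051
  mode + wants cross > 0 → take C=(9.4274,8.8861) (cross=58.051)
ex = (C−B)/|BC| = (0.7580,0.6522); ey = (-0.6522,0.7580)
P = B + 3.34·ex + -2.14·ey = (5.7746,2.9202)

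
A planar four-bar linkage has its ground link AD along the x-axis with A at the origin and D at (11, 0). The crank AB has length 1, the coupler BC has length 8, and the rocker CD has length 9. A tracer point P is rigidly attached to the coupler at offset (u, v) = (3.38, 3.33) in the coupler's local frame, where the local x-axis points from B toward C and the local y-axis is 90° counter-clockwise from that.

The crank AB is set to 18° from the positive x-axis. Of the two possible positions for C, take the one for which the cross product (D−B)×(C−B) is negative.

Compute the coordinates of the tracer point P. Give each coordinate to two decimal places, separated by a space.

5.52 -0.97

A=(0,0), D=(11.00,0)
B = A + 1.00·(cos18°, sin18°) = (0.9511, 0.3090)
|BD| = 10.0537
circle(B,8.00) ∩ circle(D,9.00): a=4.1814, h=6.8203
  candidates: C₊=(5.3401,6.9975) cross=68.569; C₋=(4.9208,-6.6365) cross=-68.569
  mode - wants cross < 0 → take C=(4.9208,-6.6365) (cross=-68.569)
ex = (C−B)/|BC| = (0.4962,-0.8682); ey = (0.8682,0.4962)
P = B + 3.38·ex + 3.33·ey = (5.5194,-0.9731)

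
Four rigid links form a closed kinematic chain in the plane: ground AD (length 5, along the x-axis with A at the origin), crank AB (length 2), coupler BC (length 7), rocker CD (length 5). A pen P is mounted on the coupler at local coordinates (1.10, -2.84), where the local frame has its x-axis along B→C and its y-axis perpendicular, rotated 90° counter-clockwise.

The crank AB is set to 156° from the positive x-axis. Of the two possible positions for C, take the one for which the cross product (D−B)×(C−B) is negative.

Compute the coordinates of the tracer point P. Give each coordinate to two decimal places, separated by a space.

-3.25 -1.88

A=(0,0), D=(5.00,0)
B = A + 2.00·(cos156°, sin156°) = (-1.8271, 0.8135)
|BD| = 6.8754
circle(B,7.00) ∩ circle(D,5.00): a=5.1830, h=4.7049
  candidates: C₊=(3.8762,4.8721) cross=32.348; C₋=(2.7629,-4.4716) cross=-32.348
  mode - wants cross < 0 → take C=(2.7629,-4.4716) (cross=-32.348)
ex = (C−B)/|BC| = (0.6557,-0.7550); ey = (0.7550,0.6557)
P = B + 1.10·ex + -2.84·ey = (-3.2500,-1.8793)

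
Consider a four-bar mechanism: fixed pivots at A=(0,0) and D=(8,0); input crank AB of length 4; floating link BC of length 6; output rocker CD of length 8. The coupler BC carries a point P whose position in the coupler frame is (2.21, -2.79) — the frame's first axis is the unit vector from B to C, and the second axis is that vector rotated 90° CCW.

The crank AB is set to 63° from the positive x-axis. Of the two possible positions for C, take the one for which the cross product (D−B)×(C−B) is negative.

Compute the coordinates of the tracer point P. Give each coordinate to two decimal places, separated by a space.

-1.44 2.12

A=(0,0), D=(8.00,0)
B = A + 4.00·(cos63°, sin63°) = (1.8160, 3.5640)
|BD| = 7.1375
circle(B,6.00) ∩ circle(D,8.00): a=1.6073, h=5.7807
  candidates: C₊=(6.0951,7.7699) cross=41.260; C₋=(0.3221,-2.2470) cross=-41.260
  mode - wants cross < 0 → take C=(0.3221,-2.2470) (cross=-41.260)
ex = (C−B)/|BC| = (-0.2490,-0.9685); ey = (0.9685,-0.2490)
P = B + 2.21·ex + -2.79·ey = (-1.4364,2.1183)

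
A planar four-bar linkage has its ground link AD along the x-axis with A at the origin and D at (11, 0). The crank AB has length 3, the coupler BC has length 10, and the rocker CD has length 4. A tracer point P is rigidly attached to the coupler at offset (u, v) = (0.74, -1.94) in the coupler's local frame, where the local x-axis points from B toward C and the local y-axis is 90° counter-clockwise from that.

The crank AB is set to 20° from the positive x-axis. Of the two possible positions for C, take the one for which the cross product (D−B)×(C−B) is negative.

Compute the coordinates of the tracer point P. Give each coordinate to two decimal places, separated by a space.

2.49 -1.02

A=(0,0), D=(11.00,0)
B = A + 3.00·(cos20°, sin20°) = (2.8191, 1.0261)
|BD| = 8.2450
circle(B,10.00) ∩ circle(D,4.00): a=9.2165, h=3.8802
  candidates: C₊=(12.4468,3.7292) cross=31.993; C₋=(11.4810,-3.9710) cross=-31.993
  mode - wants cross < 0 → take C=(11.4810,-3.9710) (cross=-31.993)
ex = (C−B)/|BC| = (0.8662,-0.4997); ey = (0.4997,0.8662)
P = B + 0.74·ex + -1.94·ey = (2.4906,-1.0241)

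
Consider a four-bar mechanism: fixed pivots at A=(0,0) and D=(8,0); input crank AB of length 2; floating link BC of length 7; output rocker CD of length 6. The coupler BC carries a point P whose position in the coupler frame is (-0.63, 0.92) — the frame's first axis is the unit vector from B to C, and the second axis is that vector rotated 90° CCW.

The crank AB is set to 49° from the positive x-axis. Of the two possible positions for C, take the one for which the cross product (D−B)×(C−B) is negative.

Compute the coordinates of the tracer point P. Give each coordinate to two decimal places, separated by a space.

1.86 2.48

A=(0,0), D=(8.00,0)
B = A + 2.00·(cos49°, sin49°) = (1.3121, 1.5094)
|BD| = 6.8561
circle(B,7.00) ∩ circle(D,6.00): a=4.3761, h=5.4635
  candidates: C₊=(6.7837,5.8754) cross=37.458; C₋=(4.3780,-4.7834) cross=-37.458
  mode - wants cross < 0 → take C=(4.3780,-4.7834) (cross=-37.458)
ex = (C−B)/|BC| = (0.4380,-0.8990); ey = (0.8990,0.4380)
P = B + -0.63·ex + 0.92·ey = (1.8632,2.4787)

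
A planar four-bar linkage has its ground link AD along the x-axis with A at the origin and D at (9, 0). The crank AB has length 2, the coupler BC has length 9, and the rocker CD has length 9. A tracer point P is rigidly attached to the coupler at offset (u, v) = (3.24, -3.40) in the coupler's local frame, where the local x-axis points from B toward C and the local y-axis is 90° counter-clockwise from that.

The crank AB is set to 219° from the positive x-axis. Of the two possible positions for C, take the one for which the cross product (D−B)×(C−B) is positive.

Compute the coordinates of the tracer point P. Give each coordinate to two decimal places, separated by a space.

3.00 -0.10

A=(0,0), D=(9.00,0)
B = A + 2.00·(cos219°, sin219°) = (-1.5543, -1.2586)
|BD| = 10.6291
circle(B,9.00) ∩ circle(D,9.00): a=5.3145, h=7.2633
  candidates: C₊=(2.8628,6.5829) cross=77.202; C₋=(4.5829,-7.8415) cross=-77.202
  mode + wants cross > 0 → take C=(2.8628,6.5829) (cross=77.202)
ex = (C−B)/|BC| = (0.4908,0.8713); ey = (-0.8713,0.4908)
P = B + 3.24·ex + -3.40·ey = (2.9982,-0.1044)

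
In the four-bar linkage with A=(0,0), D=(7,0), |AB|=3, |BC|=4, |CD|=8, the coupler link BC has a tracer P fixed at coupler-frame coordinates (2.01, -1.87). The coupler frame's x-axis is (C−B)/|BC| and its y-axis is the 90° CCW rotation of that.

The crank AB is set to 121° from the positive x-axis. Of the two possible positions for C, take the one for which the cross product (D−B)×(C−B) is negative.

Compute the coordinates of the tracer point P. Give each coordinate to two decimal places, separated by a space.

-3.06 0.28

A=(0,0), D=(7.00,0)
B = A + 3.00·(cos121°, sin121°) = (-1.5451, 2.5715)
|BD| = 8.9237
circle(B,4.00) ∩ circle(D,8.00): a=1.7723, h=3.5859
  candidates: C₊=(1.1854,5.4946) cross=31.999; C₋=(-0.8813,-1.3730) cross=-31.999
  mode - wants cross < 0 → take C=(-0.8813,-1.3730) (cross=-31.999)
ex = (C−B)/|BC| = (0.1660,-0.9861); ey = (0.9861,0.1660)
P = B + 2.01·ex + -1.87·ey = (-3.0556,0.2790)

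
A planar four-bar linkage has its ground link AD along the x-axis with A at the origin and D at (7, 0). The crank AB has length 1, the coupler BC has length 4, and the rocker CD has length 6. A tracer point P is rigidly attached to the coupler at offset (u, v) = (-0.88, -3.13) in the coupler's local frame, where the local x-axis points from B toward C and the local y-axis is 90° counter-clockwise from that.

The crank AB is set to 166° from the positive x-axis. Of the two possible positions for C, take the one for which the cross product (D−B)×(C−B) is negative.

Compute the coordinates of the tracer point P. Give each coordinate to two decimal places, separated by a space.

A=(0,0), D=(7.00,0)
B = A + 1.00·(cos166°, sin166°) = (-0.9703, 0.2419)
|BD| = 7.9740
circle(B,4.00) ∩ circle(D,6.00): a=2.7329, h=2.9208
  candidates: C₊=(1.8500,3.0785) cross=23.291; C₋=(1.6727,-2.7605) cross=-23.291
  mode - wants cross < 0 → take C=(1.6727,-2.7605) (cross=-23.291)
ex = (C−B)/|BC| = (0.6608,-0.7506); ey = (0.7506,0.6608)
P = B + -0.88·ex + -3.13·ey = (-3.9011,-1.1657)

-3.90 -1.17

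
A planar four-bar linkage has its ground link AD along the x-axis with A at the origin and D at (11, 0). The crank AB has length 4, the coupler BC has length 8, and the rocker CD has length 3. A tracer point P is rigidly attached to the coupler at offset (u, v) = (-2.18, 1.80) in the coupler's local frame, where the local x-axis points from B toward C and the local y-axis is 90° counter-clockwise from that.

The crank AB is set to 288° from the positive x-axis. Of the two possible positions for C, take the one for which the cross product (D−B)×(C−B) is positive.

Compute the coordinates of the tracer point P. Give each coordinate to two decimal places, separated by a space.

A=(0,0), D=(11.00,0)
B = A + 4.00·(cos288°, sin288°) = (1.2361, -3.8042)
|BD| = 10.4789
circle(B,8.00) ∩ circle(D,3.00): a=7.8638, h=1.4701
  candidates: C₊=(8.0296,0.4204) cross=15.405; C₋=(9.0970,-2.3192) cross=-15.405
  mode + wants cross > 0 → take C=(8.0296,0.4204) (cross=15.405)
ex = (C−B)/|BC| = (0.8492,0.5281); ey = (-0.5281,0.8492)
P = B + -2.18·ex + 1.80·ey = (-1.5657,-3.4269)

-1.57 -3.43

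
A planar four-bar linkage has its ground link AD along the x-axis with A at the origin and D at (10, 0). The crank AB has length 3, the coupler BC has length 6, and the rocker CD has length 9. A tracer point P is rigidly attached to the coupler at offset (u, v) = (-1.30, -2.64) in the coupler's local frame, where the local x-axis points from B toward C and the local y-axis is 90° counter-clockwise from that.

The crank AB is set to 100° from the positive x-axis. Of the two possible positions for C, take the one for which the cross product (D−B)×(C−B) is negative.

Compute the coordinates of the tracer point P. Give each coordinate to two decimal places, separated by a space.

A=(0,0), D=(10.00,0)
B = A + 3.00·(cos100°, sin100°) = (-0.5209, 2.9544)
|BD| = 10.9279
circle(B,6.00) ∩ circle(D,9.00): a=3.4050, h=4.9402
  candidates: C₊=(4.0929,6.7901) cross=53.986; C₋=(1.4216,-2.7224) cross=-53.986
  mode - wants cross < 0 → take C=(1.4216,-2.7224) (cross=-53.986)
ex = (C−B)/|BC| = (0.3238,-0.9461); ey = (0.9461,0.3238)
P = B + -1.30·ex + -2.64·ey = (-3.4396,3.3297)

-3.44 3.33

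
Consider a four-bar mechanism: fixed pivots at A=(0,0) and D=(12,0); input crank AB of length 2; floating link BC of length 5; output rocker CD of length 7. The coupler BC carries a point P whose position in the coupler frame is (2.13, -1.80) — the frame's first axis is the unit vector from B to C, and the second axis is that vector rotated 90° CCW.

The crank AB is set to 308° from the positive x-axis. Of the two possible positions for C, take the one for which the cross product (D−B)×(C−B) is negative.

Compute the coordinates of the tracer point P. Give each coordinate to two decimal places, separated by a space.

A=(0,0), D=(12.00,0)
B = A + 2.00·(cos308°, sin308°) = (1.2313, -1.5760)
|BD| = 10.8834
circle(B,5.00) ∩ circle(D,7.00): a=4.3391, h=2.4844
  candidates: C₊=(5.1649,1.5105) cross=27.039; C₋=(5.8845,-3.4059) cross=-27.039
  mode - wants cross < 0 → take C=(5.8845,-3.4059) (cross=-27.039)
ex = (C−B)/|BC| = (0.9306,-0.3660); ey = (0.3660,0.9306)
P = B + 2.13·ex + -1.80·ey = (2.5548,-4.0307)

2.55 -4.03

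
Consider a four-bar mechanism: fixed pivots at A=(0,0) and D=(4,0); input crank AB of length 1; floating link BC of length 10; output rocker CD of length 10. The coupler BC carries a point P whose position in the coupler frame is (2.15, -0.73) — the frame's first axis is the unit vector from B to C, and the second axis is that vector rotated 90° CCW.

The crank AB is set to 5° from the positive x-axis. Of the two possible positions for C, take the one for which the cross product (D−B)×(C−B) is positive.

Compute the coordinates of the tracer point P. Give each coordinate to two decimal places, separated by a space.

A=(0,0), D=(4.00,0)
B = A + 1.00·(cos5°, sin5°) = (0.9962, 0.0872)
|BD| = 3.0051
circle(B,10.00) ∩ circle(D,10.00): a=1.5025, h=9.8865
  candidates: C₊=(2.7848,9.9259) cross=29.710; C₋=(2.2114,-9.8387) cross=-29.710
  mode + wants cross > 0 → take C=(2.7848,9.9259) (cross=29.710)
ex = (C−B)/|BC| = (0.1789,0.9839); ey = (-0.9839,0.1789)
P = B + 2.15·ex + -0.73·ey = (2.0990,2.0719)

2.10 2.07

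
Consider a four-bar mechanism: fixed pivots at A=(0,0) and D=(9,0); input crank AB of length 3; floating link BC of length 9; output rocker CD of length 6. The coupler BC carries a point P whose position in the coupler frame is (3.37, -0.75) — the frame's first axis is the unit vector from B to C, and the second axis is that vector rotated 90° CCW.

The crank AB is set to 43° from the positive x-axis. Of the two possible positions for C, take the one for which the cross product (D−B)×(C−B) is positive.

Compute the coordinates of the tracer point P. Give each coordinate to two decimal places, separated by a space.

5.57 2.79

A=(0,0), D=(9.00,0)
B = A + 3.00·(cos43°, sin43°) = (2.1941, 2.0460)
|BD| = 7.1068
circle(B,9.00) ∩ circle(D,6.00): a=6.7194, h=5.9875
  candidates: C₊=(10.3527,5.8455) cross=42.552; C₋=(6.9052,-5.6224) cross=-42.552
  mode + wants cross > 0 → take C=(10.3527,5.8455) (cross=42.552)
ex = (C−B)/|BC| = (0.9065,0.4222); ey = (-0.4222,0.9065)
P = B + 3.37·ex + -0.75·ey = (5.5656,2.7888)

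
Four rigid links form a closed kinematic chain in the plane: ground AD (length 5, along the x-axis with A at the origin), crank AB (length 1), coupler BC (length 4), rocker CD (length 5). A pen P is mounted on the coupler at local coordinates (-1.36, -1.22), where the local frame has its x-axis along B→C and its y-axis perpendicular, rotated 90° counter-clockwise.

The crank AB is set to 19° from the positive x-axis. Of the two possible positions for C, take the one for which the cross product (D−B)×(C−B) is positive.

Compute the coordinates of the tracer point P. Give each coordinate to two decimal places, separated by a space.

A=(0,0), D=(5.00,0)
B = A + 1.00·(cos19°, sin19°) = (0.9455, 0.3256)
|BD| = 4.0675
circle(B,4.00) ∩ circle(D,5.00): a=0.9274, h=3.8910
  candidates: C₊=(2.1814,4.1298) cross=15.827; C₋=(1.5585,-3.6272) cross=-15.827
  mode + wants cross > 0 → take C=(2.1814,4.1298) (cross=15.827)
ex = (C−B)/|BC| = (0.3090,0.9511); ey = (-0.9511,0.3090)
P = B + -1.36·ex + -1.22·ey = (1.6856,-1.3448)

1.69 -1.34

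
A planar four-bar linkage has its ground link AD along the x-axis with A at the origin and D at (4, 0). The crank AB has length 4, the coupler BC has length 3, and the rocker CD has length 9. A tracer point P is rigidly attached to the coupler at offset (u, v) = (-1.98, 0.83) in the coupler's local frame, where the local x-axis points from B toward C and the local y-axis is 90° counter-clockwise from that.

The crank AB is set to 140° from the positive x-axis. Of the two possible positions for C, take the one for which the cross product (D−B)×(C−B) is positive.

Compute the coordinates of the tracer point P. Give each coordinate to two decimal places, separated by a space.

A=(0,0), D=(4.00,0)
B = A + 4.00·(cos140°, sin140°) = (-3.0642, 2.5712)
|BD| = 7.5175
circle(B,3.00) ∩ circle(D,9.00): a=-1.0300, h=2.8176
  candidates: C₊=(-3.0684,5.5711) cross=21.182; C₋=(-4.9958,0.2757) cross=-21.182
  mode + wants cross > 0 → take C=(-3.0684,5.5711) (cross=21.182)
ex = (C−B)/|BC| = (-0.0014,1.0000); ey = (-1.0000,-0.0014)
P = B + -1.98·ex + 0.83·ey = (-3.8914,0.5900)

-3.89 0.59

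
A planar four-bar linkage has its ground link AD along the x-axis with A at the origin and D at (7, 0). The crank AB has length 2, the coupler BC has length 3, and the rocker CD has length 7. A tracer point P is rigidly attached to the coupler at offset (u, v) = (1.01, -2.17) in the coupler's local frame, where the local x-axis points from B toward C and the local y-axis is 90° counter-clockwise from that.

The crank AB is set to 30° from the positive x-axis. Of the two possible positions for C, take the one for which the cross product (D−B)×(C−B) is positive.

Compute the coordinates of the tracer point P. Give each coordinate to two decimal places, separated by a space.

3.70 2.36

A=(0,0), D=(7.00,0)
B = A + 2.00·(cos30°, sin30°) = (1.7321, 1.0000)
|BD| = 5.3620
circle(B,3.00) ∩ circle(D,7.00): a=-1.0489, h=2.8107
  candidates: C₊=(1.2257,3.9570) cross=15.071; C₋=(0.1774,-1.5657) cross=-15.071
  mode + wants cross > 0 → take C=(1.2257,3.9570) (cross=15.071)
ex = (C−B)/|BC| = (-0.1688,0.9857); ey = (-0.9857,-0.1688)
P = B + 1.01·ex + -2.17·ey = (3.7004,2.3618)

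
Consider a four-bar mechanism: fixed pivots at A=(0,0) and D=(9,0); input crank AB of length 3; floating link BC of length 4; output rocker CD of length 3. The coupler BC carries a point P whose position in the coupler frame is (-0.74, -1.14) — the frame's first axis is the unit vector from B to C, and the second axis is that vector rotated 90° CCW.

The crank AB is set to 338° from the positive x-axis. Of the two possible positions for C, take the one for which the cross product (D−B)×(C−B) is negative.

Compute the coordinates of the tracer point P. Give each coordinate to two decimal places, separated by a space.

A=(0,0), D=(9.00,0)
B = A + 3.00·(cos338°, sin338°) = (2.7816, -1.1238)
|BD| = 6.3192
circle(B,4.00) ∩ circle(D,3.00): a=3.7135, h=1.4867
  candidates: C₊=(6.1714,0.9996) cross=9.395; C₋=(6.7002,-1.9264) cross=-9.395
  mode - wants cross < 0 → take C=(6.7002,-1.9264) (cross=-9.395)
ex = (C−B)/|BC| = (0.9797,-0.2006); ey = (0.2006,0.9797)
P = B + -0.74·ex + -1.14·ey = (1.8279,-2.0922)

1.83 -2.09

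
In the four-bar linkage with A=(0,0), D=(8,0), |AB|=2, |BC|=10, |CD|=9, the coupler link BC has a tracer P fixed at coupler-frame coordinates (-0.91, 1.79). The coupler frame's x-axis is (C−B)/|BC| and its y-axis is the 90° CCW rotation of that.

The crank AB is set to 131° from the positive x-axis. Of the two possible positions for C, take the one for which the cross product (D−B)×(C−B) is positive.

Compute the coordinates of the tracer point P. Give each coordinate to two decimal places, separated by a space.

A=(0,0), D=(8.00,0)
B = A + 2.00·(cos131°, sin131°) = (-1.3121, 1.5094)
|BD| = 9.4337
circle(B,10.00) ∩ circle(D,9.00): a=5.7239, h=8.1998
  candidates: C₊=(5.6500,8.6878) cross=77.355; C₋=(3.0260,-7.5006) cross=-77.355
  mode + wants cross > 0 → take C=(5.6500,8.6878) (cross=77.355)
ex = (C−B)/|BC| = (0.6962,0.7178); ey = (-0.7178,0.6962)
P = B + -0.91·ex + 1.79·ey = (-3.2306,2.1024)

-3.23 2.10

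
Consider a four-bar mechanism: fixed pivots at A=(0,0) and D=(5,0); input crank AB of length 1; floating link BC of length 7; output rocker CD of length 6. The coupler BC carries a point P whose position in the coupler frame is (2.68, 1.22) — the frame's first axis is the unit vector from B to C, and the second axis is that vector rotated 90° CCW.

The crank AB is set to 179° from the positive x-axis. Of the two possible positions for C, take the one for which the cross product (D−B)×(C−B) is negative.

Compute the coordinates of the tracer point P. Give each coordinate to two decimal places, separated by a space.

1.55 -1.46

A=(0,0), D=(5.00,0)
B = A + 1.00·(cos179°, sin179°) = (-0.9998, 0.0175)
|BD| = 5.9999
circle(B,7.00) ∩ circle(D,6.00): a=4.0833, h=5.6857
  candidates: C₊=(3.1000,5.6912) cross=34.113; C₋=(3.0669,-5.6801) cross=-34.113
  mode - wants cross < 0 → take C=(3.0669,-5.6801) (cross=-34.113)
ex = (C−B)/|BC| = (0.5810,-0.8139); ey = (0.8139,0.5810)
P = B + 2.68·ex + 1.22·ey = (1.5501,-1.4551)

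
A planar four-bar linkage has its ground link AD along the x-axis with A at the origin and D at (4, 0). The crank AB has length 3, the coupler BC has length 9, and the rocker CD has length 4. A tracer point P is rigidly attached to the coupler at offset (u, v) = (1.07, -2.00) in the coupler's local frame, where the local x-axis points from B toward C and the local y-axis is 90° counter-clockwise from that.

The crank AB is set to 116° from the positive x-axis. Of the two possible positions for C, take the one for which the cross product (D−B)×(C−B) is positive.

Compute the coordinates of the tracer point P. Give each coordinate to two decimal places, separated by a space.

-0.48 0.59

A=(0,0), D=(4.00,0)
B = A + 3.00·(cos116°, sin116°) = (-1.3151, 2.6964)
|BD| = 5.9599
circle(B,9.00) ∩ circle(D,4.00): a=8.4330, h=3.1438
  candidates: C₊=(7.6279,1.6848) cross=18.737; C₋=(4.7832,-3.9226) cross=-18.737
  mode + wants cross > 0 → take C=(7.6279,1.6848) (cross=18.737)
ex = (C−B)/|BC| = (0.9937,-0.1124); ey = (0.1124,0.9937)
P = B + 1.07·ex + -2.00·ey = (-0.4767,0.5888)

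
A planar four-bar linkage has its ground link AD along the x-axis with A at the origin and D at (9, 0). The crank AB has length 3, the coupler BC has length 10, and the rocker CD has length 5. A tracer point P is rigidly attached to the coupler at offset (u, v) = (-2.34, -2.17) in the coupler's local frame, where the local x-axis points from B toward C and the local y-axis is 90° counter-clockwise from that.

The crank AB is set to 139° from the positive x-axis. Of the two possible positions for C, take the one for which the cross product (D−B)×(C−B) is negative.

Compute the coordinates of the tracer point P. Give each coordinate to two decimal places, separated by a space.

A=(0,0), D=(9.00,0)
B = A + 3.00·(cos139°, sin139°) = (-2.2641, 1.9682)
|BD| = 11.4348
circle(B,10.00) ∩ circle(D,5.00): a=8.9969, h=4.3654
  candidates: C₊=(7.3498,4.7198) cross=49.917; C₋=(5.8471,-3.8806) cross=-49.917
  mode - wants cross < 0 → take C=(5.8471,-3.8806) (cross=-49.917)
ex = (C−B)/|BC| = (0.8111,-0.5849); ey = (0.5849,0.8111)
P = B + -2.34·ex + -2.17·ey = (-5.4313,1.5767)

-5.43 1.58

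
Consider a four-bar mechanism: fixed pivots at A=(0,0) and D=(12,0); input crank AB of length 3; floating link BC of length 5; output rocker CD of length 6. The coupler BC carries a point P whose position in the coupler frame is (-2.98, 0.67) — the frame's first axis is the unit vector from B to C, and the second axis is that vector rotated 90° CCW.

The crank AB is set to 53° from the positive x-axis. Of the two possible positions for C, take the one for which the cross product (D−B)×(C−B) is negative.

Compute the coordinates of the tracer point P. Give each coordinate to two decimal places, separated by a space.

A=(0,0), D=(12.00,0)
B = A + 3.00·(cos53°, sin53°) = (1.8054, 2.3959)
|BD| = 10.4723
circle(B,5.00) ∩ circle(D,6.00): a=4.7110, h=1.6754
  candidates: C₊=(6.7748,2.9490) cross=17.545; C₋=(6.0082,-0.3128) cross=-17.545
  mode - wants cross < 0 → take C=(6.0082,-0.3128) (cross=-17.545)
ex = (C−B)/|BC| = (0.8405,-0.5417); ey = (0.5417,0.8405)
P = B + -2.98·ex + 0.67·ey = (-0.3364,4.5735)

-0.34 4.57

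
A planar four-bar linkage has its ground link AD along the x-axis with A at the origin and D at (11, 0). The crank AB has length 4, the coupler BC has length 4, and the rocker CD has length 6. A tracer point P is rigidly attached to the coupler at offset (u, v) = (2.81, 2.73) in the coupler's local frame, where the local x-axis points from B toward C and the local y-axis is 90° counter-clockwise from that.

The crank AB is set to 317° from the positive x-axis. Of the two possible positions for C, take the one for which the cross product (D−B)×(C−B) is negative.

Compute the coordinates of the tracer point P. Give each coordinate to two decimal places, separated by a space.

6.52 -1.17

A=(0,0), D=(11.00,0)
B = A + 4.00·(cos317°, sin317°) = (2.9254, -2.7280)
|BD| = 8.5230
circle(B,4.00) ∩ circle(D,6.00): a=3.0882, h=2.5423
  candidates: C₊=(5.0374,0.6690) cross=21.668; C₋=(6.6649,-4.1481) cross=-21.668
  mode - wants cross < 0 → take C=(6.6649,-4.1481) (cross=-21.668)
ex = (C−B)/|BC| = (0.9349,-0.3550); ey = (0.3550,0.9349)
P = B + 2.81·ex + 2.73·ey = (6.5216,-1.1734)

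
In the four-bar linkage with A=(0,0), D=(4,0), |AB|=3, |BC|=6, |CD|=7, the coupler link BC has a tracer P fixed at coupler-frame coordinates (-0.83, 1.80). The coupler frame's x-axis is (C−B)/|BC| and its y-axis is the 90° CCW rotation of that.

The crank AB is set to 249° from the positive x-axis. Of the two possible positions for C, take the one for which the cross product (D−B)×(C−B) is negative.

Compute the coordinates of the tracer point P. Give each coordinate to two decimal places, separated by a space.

A=(0,0), D=(4.00,0)
B = A + 3.00·(cos249°, sin249°) = (-1.0751, -2.8007)
|BD| = 5.7966
circle(B,6.00) ∩ circle(D,7.00): a=1.7770, h=5.7308
  candidates: C₊=(-2.2883,3.0753) cross=33.219; C₋=(3.2496,-6.9597) cross=-33.219
  mode - wants cross < 0 → take C=(3.2496,-6.9597) (cross=-33.219)
ex = (C−B)/|BC| = (0.7208,-0.6932); ey = (0.6932,0.7208)
P = B + -0.83·ex + 1.80·ey = (-0.4257,-0.9280)

-0.43 -0.93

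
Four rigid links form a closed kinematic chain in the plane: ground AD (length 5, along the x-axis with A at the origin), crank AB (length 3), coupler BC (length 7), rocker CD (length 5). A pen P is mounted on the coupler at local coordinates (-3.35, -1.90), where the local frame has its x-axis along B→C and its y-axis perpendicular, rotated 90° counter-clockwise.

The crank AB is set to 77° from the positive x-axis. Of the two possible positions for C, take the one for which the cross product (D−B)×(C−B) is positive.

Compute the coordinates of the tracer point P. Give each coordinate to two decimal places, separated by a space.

A=(0,0), D=(5.00,0)
B = A + 3.00·(cos77°, sin77°) = (0.6749, 2.9231)
|BD| = 5.2203
circle(B,7.00) ∩ circle(D,5.00): a=4.9089, h=4.9903
  candidates: C₊=(7.5363,4.3090) cross=26.051; C₋=(1.9477,-3.9602) cross=-26.051
  mode + wants cross > 0 → take C=(7.5363,4.3090) (cross=26.051)
ex = (C−B)/|BC| = (0.9802,0.1980); ey = (-0.1980,0.9802)
P = B + -3.35·ex + -1.90·ey = (-2.2327,0.3975)

-2.23 0.40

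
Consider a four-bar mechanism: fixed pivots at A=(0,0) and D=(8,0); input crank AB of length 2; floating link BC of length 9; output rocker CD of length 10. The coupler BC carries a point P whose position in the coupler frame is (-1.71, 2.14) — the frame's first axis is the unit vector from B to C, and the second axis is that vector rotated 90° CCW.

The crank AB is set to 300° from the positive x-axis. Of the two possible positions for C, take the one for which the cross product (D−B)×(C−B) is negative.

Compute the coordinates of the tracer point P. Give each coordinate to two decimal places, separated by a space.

2.06 0.79

A=(0,0), D=(8.00,0)
B = A + 2.00·(cos300°, sin300°) = (1.0000, -1.7321)
|BD| = 7.2111
circle(B,9.00) ∩ circle(D,10.00): a=2.2881, h=8.7043
  candidates: C₊=(1.1305,7.2670) cross=62.767; C₋=(5.3119,-9.6319) cross=-62.767
  mode - wants cross < 0 → take C=(5.3119,-9.6319) (cross=-62.767)
ex = (C−B)/|BC| = (0.4791,-0.8778); ey = (0.8778,0.4791)
P = B + -1.71·ex + 2.14·ey = (2.0592,0.7942)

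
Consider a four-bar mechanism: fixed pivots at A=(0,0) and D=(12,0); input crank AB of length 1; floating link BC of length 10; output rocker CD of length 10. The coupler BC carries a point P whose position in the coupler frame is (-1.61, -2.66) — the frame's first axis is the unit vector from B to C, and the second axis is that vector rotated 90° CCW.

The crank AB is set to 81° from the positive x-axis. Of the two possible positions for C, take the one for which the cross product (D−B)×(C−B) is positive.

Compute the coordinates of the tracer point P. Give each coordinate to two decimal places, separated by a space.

A=(0,0), D=(12.00,0)
B = A + 1.00·(cos81°, sin81°) = (0.1564, 0.9877)
|BD| = 11.8847
circle(B,10.00) ∩ circle(D,10.00): a=5.9423, h=8.0429
  candidates: C₊=(6.7466,8.5089) cross=95.588; C₋=(5.4098,-7.5213) cross=-95.588
  mode + wants cross > 0 → take C=(6.7466,8.5089) (cross=95.588)
ex = (C−B)/|BC| = (0.6590,0.7521); ey = (-0.7521,0.6590)
P = B + -1.61·ex + -2.66·ey = (1.0961,-1.9762)

1.10 -1.98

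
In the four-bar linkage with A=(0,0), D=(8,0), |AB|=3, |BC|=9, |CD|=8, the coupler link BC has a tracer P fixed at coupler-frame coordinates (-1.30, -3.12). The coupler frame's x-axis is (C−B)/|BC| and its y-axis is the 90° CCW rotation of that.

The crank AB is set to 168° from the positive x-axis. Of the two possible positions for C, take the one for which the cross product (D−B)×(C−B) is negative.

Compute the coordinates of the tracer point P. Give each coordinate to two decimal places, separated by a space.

-6.15 -0.43

A=(0,0), D=(8.00,0)
B = A + 3.00·(cos168°, sin168°) = (-2.9344, 0.6237)
|BD| = 10.9522
circle(B,9.00) ∩ circle(D,8.00): a=6.2522, h=6.4738
  candidates: C₊=(3.6763,6.7309) cross=70.902; C₋=(2.9389,-6.1956) cross=-70.902
  mode - wants cross < 0 → take C=(2.9389,-6.1956) (cross=-70.902)
ex = (C−B)/|BC| = (0.6526,-0.7577); ey = (0.7577,0.6526)
P = B + -1.30·ex + -3.12·ey = (-6.1469,-0.4274)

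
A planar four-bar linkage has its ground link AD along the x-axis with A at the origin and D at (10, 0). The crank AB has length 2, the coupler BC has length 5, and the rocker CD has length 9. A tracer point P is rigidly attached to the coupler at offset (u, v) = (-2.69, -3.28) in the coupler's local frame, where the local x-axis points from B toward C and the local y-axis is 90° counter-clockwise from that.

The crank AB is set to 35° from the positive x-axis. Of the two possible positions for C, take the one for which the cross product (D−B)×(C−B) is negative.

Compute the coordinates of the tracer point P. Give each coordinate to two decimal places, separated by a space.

-1.76 3.69

A=(0,0), D=(10.00,0)
B = A + 2.00·(cos35°, sin35°) = (1.6383, 1.1472)
|BD| = 8.4400
circle(B,5.00) ∩ circle(D,9.00): a=0.9025, h=4.9179
  candidates: C₊=(3.2008,5.8967) cross=41.507; C₋=(1.8640,-3.8478) cross=-41.507
  mode - wants cross < 0 → take C=(1.8640,-3.8478) (cross=-41.507)
ex = (C−B)/|BC| = (0.0451,-0.9990); ey = (0.9990,0.0451)
P = B + -2.69·ex + -3.28·ey = (-1.7598,3.6864)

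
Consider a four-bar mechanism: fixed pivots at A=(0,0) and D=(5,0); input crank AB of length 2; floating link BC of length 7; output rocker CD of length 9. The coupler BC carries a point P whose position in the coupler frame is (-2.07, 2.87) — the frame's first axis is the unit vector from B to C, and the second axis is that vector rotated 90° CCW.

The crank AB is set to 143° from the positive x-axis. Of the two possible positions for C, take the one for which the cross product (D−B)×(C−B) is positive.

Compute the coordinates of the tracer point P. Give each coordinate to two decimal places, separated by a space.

A=(0,0), D=(5.00,0)
B = A + 2.00·(cos143°, sin143°) = (-1.5973, 1.2036)
|BD| = 6.7062
circle(B,7.00) ∩ circle(D,9.00): a=0.9672, h=6.9329
  candidates: C₊=(0.5986,7.8503) cross=46.493; C₋=(-1.8901,-5.7902) cross=-46.493
  mode + wants cross > 0 → take C=(0.5986,7.8503) (cross=46.493)
ex = (C−B)/|BC| = (0.3137,0.9495); ey = (-0.9495,0.3137)
P = B + -2.07·ex + 2.87·ey = (-4.9717,0.1384)

-4.97 0.14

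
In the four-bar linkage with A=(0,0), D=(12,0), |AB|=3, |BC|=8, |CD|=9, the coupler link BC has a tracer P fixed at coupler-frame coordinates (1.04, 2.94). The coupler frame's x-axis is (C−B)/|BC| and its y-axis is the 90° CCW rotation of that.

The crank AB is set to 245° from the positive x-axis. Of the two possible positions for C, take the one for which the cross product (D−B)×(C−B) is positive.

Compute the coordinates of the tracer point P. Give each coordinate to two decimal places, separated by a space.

A=(0,0), D=(12.00,0)
B = A + 3.00·(cos245°, sin245°) = (-1.2679, -2.7189)
|BD| = 13.5436
circle(B,8.00) ∩ circle(D,9.00): a=6.1442, h=5.1234
  candidates: C₊=(3.7227,3.5336) cross=69.389; C₋=(5.7798,-6.5045) cross=-69.389
  mode + wants cross > 0 → take C=(3.7227,3.5336) (cross=69.389)
ex = (C−B)/|BC| = (0.6238,0.7816); ey = (-0.7816,0.6238)
P = B + 1.04·ex + 2.94·ey = (-2.9169,-0.0721)

-2.92 -0.07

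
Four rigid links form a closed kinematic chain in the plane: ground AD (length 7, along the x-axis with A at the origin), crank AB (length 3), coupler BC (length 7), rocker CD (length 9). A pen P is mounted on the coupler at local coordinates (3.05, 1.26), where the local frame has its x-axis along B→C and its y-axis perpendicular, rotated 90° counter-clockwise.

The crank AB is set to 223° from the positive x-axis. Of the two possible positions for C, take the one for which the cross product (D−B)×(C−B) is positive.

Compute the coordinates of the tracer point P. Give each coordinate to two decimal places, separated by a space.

A=(0,0), D=(7.00,0)
B = A + 3.00·(cos223°, sin223°) = (-2.1941, -2.0460)
|BD| = 9.4190
circle(B,7.00) ∩ circle(D,9.00): a=3.0108, h=6.3194
  candidates: C₊=(-0.6279,4.7765) cross=59.522; C₋=(2.1175,-7.5605) cross=-59.522
  mode + wants cross > 0 → take C=(-0.6279,4.7765) (cross=59.522)
ex = (C−B)/|BC| = (0.2237,0.9746); ey = (-0.9746,0.2237)
P = B + 3.05·ex + 1.26·ey = (-2.7397,1.2086)

-2.74 1.21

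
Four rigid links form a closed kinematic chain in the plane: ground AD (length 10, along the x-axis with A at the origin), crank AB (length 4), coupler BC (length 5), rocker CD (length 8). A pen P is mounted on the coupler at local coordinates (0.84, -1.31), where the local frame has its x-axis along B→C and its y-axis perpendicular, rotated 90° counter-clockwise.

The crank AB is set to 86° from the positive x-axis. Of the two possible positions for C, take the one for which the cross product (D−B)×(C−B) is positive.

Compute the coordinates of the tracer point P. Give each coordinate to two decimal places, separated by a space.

A=(0,0), D=(10.00,0)
B = A + 4.00·(cos86°, sin86°) = (0.2790, 3.9903)
|BD| = 10.5081
circle(B,5.00) ∩ circle(D,8.00): a=3.3983, h=3.6676
  candidates: C₊=(4.8155,6.0927) cross=38.540; C₋=(2.0301,-0.6931) cross=-38.540
  mode + wants cross > 0 → take C=(4.8155,6.0927) (cross=38.540)
ex = (C−B)/|BC| = (0.9073,0.4205); ey = (-0.4205,0.9073)
P = B + 0.84·ex + -1.31·ey = (1.5920,3.1549)

1.59 3.15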